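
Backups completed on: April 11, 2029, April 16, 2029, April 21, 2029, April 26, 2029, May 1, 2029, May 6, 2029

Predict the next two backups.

May 11, 2029; May 16, 2029

Gaps between consecutive events: 5, 5, 5, 5, 5 days — a constant 5-day interval.
May 6, 2029 + 5 days = May 11, 2029.
May 11, 2029 + 5 days = May 16, 2029.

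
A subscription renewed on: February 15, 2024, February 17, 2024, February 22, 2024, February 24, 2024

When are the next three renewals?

Gaps: 2, 5, 2 days — not constant, but cyclic with period 2.
The events fall on every Thursday and Saturday.
Next Thursday: February 29, 2024.
The following Saturday is March 2, 2024.
The following Thursday is March 7, 2024.

February 29, 2024; March 2, 2024; March 7, 2024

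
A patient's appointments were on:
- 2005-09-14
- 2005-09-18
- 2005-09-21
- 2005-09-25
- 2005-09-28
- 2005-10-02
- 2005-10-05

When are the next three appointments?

2005-10-09, 2005-10-12, 2005-10-16

Every event lands on a Wednesday or Sunday (gaps cycle 4, 3, 4, 3, 4, 3).
So the schedule is: every Wednesday and Sunday.
Next Sunday: 2005-10-09.
The following Wednesday is 2005-10-12.
Next Sunday: 2005-10-16.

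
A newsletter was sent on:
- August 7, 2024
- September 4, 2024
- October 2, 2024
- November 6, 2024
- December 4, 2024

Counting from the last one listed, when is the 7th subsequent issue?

These are Wednesdays at 28- or 35-day spacing (28, 28, 35, 28).
The pattern: 1st Wednesday of the month.
January 2025 — 1st Wednesday is January 1, 2025.
1st Wednesday of February 2025: February 5, 2025.
1st Wednesday of March 2025: March 5, 2025.
1st Wednesday of April 2025: April 2, 2025.
1st Wednesday of May 2025: May 7, 2025.
1st Wednesday of June 2025: June 4, 2025.
July 2025 — 1st Wednesday is July 2, 2025.

July 2, 2025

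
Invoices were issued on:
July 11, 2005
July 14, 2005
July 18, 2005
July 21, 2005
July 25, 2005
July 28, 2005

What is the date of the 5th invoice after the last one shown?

August 15, 2005

The gap pattern 3, 4, 3, 4, 3 repeats every 2 events.
These are the Mondays and Thursdays of each week.
The following Monday is August 1, 2005.
The following Thursday is August 4, 2005.
The following Monday is August 8, 2005.
The following Thursday is August 11, 2005.
Next Monday: August 15, 2005.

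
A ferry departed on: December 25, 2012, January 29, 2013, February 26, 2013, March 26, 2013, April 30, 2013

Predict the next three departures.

May 28, 2013; June 25, 2013; July 30, 2013

All Tuesdays; the gaps (35, 28, 28, 35) vary with month length.
This is the last Tuesday of each month.
Last Tuesday of May 2013: May 28, 2013.
Last Tuesday of June 2013: June 25, 2013.
July 2013 ends with Tuesday July 30, 2013.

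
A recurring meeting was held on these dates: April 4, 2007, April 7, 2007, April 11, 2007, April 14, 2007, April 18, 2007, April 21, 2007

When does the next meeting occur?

The gap pattern 3, 4, 3, 4, 3 repeats every 2 events.
These are the Wednesdays and Saturdays of each week.
Next Wednesday: April 25, 2007.

April 25, 2007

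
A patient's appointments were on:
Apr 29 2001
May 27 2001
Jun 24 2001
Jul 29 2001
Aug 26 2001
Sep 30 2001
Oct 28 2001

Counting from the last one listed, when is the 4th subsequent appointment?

All Sundays; the gaps (28, 28, 35, 28, 35, 28) vary with month length.
This is the last Sunday of each month.
Last Sunday of November 2001: Nov 25 2001.
Last Sunday of December 2001: Dec 30 2001.
Last Sunday of January 2002: Jan 27 2002.
February 2002 ends with Sunday Feb 24 2002.

Feb 24 2002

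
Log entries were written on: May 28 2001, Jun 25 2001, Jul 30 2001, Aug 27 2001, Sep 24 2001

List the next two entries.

Oct 29 2001, Nov 26 2001

Every date is a Monday; gaps 28, 35, 28, 28 days.
Each is the last Monday of its month (at least one falls on the 29th or later, ruling out '4th Monday').
October 2001 ends with Monday Oct 29 2001.
Last Monday of November 2001: Nov 26 2001.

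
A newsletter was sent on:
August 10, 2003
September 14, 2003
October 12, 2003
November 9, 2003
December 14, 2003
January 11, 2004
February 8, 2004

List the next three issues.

All dates are Sundays, 35, 28, 28, 35, 28, 28 days apart.
Specifically, the 2nd Sunday of each month.
2nd Sunday of March 2004: March 14, 2004.
2nd Sunday of April 2004: April 11, 2004.
May 2004 — 2nd Sunday is May 9, 2004.

March 14, 2004; April 11, 2004; May 9, 2004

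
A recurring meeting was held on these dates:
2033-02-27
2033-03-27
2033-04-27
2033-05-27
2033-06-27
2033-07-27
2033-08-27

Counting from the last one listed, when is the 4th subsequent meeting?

2033-12-27

The day-of-month is always 27 (28, 31, 30, 31, 30, 31 days between events).
So this recurs on the 27th of each month.
September 2033: 2033-09-27.
Next: October 2033 → 2033-10-27.
November 2033: 2033-11-27.
Next: December 2033 → 2033-12-27.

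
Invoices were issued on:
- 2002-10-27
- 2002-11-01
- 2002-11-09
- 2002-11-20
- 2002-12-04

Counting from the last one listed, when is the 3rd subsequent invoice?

2003-02-02

Gaps: 5, 8, 11, 14 days — each gap is 3 larger than the previous one.
Next gap: 17 days. 2002-12-04 + 17 days = 2002-12-21.
Next gap: 20 days. 2002-12-21 + 20 days = 2003-01-10.
Next gap: 23 days. 2003-01-10 + 23 days = 2003-02-02.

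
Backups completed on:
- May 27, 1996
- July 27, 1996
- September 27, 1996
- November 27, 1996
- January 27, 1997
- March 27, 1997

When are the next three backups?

Each date is the 27th; the gaps (61, 62, 61, 61, 59) track the month lengths.
The rule is the 27th of every 2 months.
Next: May 1997 → May 27, 1997.
July 1997: July 27, 1997.
September 1997: September 27, 1997.

May 27, 1997; July 27, 1997; September 27, 1997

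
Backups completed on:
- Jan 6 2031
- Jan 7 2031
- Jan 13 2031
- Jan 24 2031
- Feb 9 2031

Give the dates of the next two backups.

Mar 2 2031, Mar 28 2031

The spacing grows by 5 each time: 1, 6, 11, 16 days.
Next gap: 21 days. Feb 9 2031 + 21 days = Mar 2 2031.
Next gap: 26 days. Mar 2 2031 + 26 days = Mar 28 2031.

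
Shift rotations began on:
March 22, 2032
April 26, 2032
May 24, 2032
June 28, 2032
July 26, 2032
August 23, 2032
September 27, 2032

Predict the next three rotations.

Gaps: 35, 28, 35, 28, 28, 35 days — a mix of 28 and 35. Every date is a Monday.
Each is the 4th Monday of its month.
October 2032 — 4th Monday is October 25, 2032.
4th Monday of November 2032: November 22, 2032.
4th Monday of December 2032: December 27, 2032.

October 25, 2032; November 22, 2032; December 27, 2032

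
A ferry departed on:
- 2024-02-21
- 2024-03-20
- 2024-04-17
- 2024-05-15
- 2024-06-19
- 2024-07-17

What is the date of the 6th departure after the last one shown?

All dates are Wednesdays, 28, 28, 28, 35, 28 days apart.
Specifically, the 3rd Wednesday of each month.
August 2024 — 3rd Wednesday is 2024-08-21.
September 2024 — 3rd Wednesday is 2024-09-18.
3rd Wednesday of October 2024: 2024-10-16.
3rd Wednesday of November 2024: 2024-11-20.
December 2024 — 3rd Wednesday is 2024-12-18.
3rd Wednesday of January 2025: 2025-01-15.

2025-01-15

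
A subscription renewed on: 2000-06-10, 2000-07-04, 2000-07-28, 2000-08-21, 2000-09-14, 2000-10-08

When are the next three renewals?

The spacing is 24, 24, 24, 24, 24 days — always 24 days.
2000-10-08 + 24 days = 2000-11-01.
2000-11-01 + 24 days = 2000-11-25.
2000-11-25 + 24 days = 2000-12-19.

2000-11-01, 2000-11-25, 2000-12-19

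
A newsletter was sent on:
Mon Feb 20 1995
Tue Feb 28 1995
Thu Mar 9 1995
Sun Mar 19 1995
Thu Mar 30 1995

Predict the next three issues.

The spacing grows by 1 each time: 8, 9, 10, 11 days.
Next gap: 12 days. Thu Mar 30 1995 + 12 days = Tue Apr 11 1995.
Next gap: 13 days. Tue Apr 11 1995 + 13 days = Mon Apr 24 1995.
Next gap: 14 days. Mon Apr 24 1995 + 14 days = Mon May 8 1995.

Tue Apr 11 1995, Mon Apr 24 1995, Mon May 8 1995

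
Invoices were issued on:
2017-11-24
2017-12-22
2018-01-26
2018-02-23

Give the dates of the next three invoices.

Gaps: 28, 35, 28 days — a mix of 28 and 35. Every date is a Friday.
Each is the 4th Friday of its month.
March 2018 — 4th Friday is 2018-03-23.
April 2018 — 4th Friday is 2018-04-27.
4th Friday of May 2018: 2018-05-25.

2018-03-23, 2018-04-27, 2018-05-25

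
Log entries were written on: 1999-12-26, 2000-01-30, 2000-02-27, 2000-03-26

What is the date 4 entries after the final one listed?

2000-07-30

These are Sundays with 35, 28, 28-day gaps.
Each is the final Sunday of its month — 2000-01-30 is past the 28th, so '4th Sunday' doesn't fit.
April 2000 ends with Sunday 2000-04-30.
Last Sunday of May 2000: 2000-05-28.
Last Sunday of June 2000: 2000-06-25.
July 2000 ends with Sunday 2000-07-30.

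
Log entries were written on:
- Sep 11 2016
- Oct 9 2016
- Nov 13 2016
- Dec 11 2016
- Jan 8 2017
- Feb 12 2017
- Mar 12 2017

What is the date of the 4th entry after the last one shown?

Jul 9 2017

All dates are Sundays, 28, 35, 28, 28, 35, 28 days apart.
Specifically, the 2nd Sunday of each month.
2nd Sunday of April 2017: Apr 9 2017.
2nd Sunday of May 2017: May 14 2017.
June 2017 — 2nd Sunday is Jun 11 2017.
2nd Sunday of July 2017: Jul 9 2017.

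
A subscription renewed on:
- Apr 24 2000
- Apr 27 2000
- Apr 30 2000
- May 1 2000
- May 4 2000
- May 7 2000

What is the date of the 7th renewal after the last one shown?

May 22 2000

Gaps: 3, 3, 1, 3, 3 days — not constant, but cyclic with period 3.
The events fall on every Monday, Thursday and Sunday.
Next Monday: May 8 2000.
The following Thursday is May 11 2000.
Next Sunday: May 14 2000.
Next Monday: May 15 2000.
Next Thursday: May 18 2000.
Next Sunday: May 21 2000.
The following Monday is May 22 2000.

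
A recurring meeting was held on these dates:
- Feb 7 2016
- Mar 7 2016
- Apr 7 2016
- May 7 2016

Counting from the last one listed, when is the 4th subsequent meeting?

Sep 7 2016

Each date is the 7th; the gaps (29, 31, 30) track the month lengths.
The rule is the 7th of each month.
Next: June 2016 → Jun 7 2016.
Next: July 2016 → Jul 7 2016.
Next: August 2016 → Aug 7 2016.
Next: September 2016 → Sep 7 2016.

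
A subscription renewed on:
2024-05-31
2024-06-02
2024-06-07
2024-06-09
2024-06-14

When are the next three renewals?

2024-06-16, 2024-06-21, 2024-06-23

Gaps: 2, 5, 2, 5 days — not constant, but cyclic with period 2.
The events fall on every Friday and Sunday.
The following Sunday is 2024-06-16.
Next Friday: 2024-06-21.
The following Sunday is 2024-06-23.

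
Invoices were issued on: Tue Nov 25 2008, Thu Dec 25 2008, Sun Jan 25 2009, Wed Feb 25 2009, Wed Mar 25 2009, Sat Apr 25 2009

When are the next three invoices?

Each date is the 25th; the gaps (30, 31, 31, 28, 31) track the month lengths.
The rule is the 25th of each month.
May 2009: Mon May 25 2009.
June 2009: Thu Jun 25 2009.
July 2009: Sat Jul 25 2009.

Mon May 25 2009, Thu Jun 25 2009, Sat Jul 25 2009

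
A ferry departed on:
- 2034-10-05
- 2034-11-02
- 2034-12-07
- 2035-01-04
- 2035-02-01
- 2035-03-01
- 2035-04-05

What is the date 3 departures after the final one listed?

These are Thursdays at 28- or 35-day spacing (28, 35, 28, 28, 28, 35).
The pattern: 1st Thursday of the month.
May 2035 — 1st Thursday is 2035-05-03.
1st Thursday of June 2035: 2035-06-07.
1st Thursday of July 2035: 2035-07-05.

2035-07-05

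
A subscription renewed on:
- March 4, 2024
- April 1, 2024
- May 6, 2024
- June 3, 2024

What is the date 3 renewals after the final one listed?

These are Mondays at 28- or 35-day spacing (28, 35, 28).
The pattern: 1st Monday of the month.
July 2024 — 1st Monday is July 1, 2024.
August 2024 — 1st Monday is August 5, 2024.
1st Monday of September 2024: September 2, 2024.

September 2, 2024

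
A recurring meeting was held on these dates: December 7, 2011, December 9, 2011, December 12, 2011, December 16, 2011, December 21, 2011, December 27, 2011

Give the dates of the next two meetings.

January 3, 2012; January 11, 2012

Intervals are 2, 3, 4, 5, 6 days — an arithmetic progression with common difference 1.
Next gap: 7 days. December 27, 2011 + 7 days = January 3, 2012.
Next gap: 8 days. January 3, 2012 + 8 days = January 11, 2012.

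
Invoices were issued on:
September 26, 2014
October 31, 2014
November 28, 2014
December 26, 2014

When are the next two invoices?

January 30, 2015; February 27, 2015

These are Fridays with 35, 28, 28-day gaps.
Each is the final Friday of its month — October 31, 2014 is past the 28th, so '4th Friday' doesn't fit.
January 2015 ends with Friday January 30, 2015.
February 2015 ends with Friday February 27, 2015.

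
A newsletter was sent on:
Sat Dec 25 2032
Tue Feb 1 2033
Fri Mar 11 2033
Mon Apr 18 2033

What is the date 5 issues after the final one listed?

Every event comes 38 days after the last (38, 38, 38).
Mon Apr 18 2033 + 38 days = Thu May 26 2033.
Thu May 26 2033 + 38 days = Sun Jul 3 2033.
Sun Jul 3 2033 + 38 days = Wed Aug 10 2033.
Wed Aug 10 2033 + 38 days = Sat Sep 17 2033.
Sat Sep 17 2033 + 38 days = Tue Oct 25 2033.

Tue Oct 25 2033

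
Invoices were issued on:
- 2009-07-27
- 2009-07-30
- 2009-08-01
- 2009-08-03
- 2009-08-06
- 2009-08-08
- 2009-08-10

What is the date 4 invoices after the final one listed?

The gap pattern 3, 2, 2, 3, 2, 2 repeats every 3 events.
These are the Mondays, Thursdays and Saturdays of each week.
Next Thursday: 2009-08-13.
The following Saturday is 2009-08-15.
Next Monday: 2009-08-17.
Next Thursday: 2009-08-20.

2009-08-20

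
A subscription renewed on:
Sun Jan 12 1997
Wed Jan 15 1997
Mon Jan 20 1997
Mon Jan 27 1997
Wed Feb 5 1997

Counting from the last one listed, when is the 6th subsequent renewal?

Gaps: 3, 5, 7, 9 days — each gap is 2 larger than the previous one.
Next gap: 11 days. Wed Feb 5 1997 + 11 days = Sun Feb 16 1997.
Next gap: 13 days. Sun Feb 16 1997 + 13 days = Sat Mar 1 1997.
Next gap: 15 days. Sat Mar 1 1997 + 15 days = Sun Mar 16 1997.
Next gap: 17 days. Sun Mar 16 1997 + 17 days = Wed Apr 2 1997.
Next gap: 19 days. Wed Apr 2 1997 + 19 days = Mon Apr 21 1997.
Next gap: 21 days. Mon Apr 21 1997 + 21 days = Mon May 12 1997.

Mon May 12 1997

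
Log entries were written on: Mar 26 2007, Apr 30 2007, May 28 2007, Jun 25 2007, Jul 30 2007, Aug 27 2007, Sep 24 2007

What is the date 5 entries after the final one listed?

Feb 25 2008

All Mondays; the gaps (35, 28, 28, 35, 28, 28) vary with month length.
This is the last Monday of each month.
Last Monday of October 2007: Oct 29 2007.
November 2007 ends with Monday Nov 26 2007.
December 2007 ends with Monday Dec 31 2007.
Last Monday of January 2008: Jan 28 2008.
Last Monday of February 2008: Feb 25 2008.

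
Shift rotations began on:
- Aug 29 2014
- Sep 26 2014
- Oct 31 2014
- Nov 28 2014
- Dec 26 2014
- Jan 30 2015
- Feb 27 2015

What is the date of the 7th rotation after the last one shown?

Sep 25 2015

All Fridays; the gaps (28, 35, 28, 28, 35, 28) vary with month length.
This is the last Friday of each month.
March 2015 ends with Friday Mar 27 2015.
April 2015 ends with Friday Apr 24 2015.
May 2015 ends with Friday May 29 2015.
Last Friday of June 2015: Jun 26 2015.
July 2015 ends with Friday Jul 31 2015.
August 2015 ends with Friday Aug 28 2015.
September 2015 ends with Friday Sep 25 2015.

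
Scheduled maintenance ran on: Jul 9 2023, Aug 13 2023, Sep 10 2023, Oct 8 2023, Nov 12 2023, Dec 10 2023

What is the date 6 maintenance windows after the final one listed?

These are Sundays at 28- or 35-day spacing (35, 28, 28, 35, 28).
The pattern: 2nd Sunday of the month.
January 2024 — 2nd Sunday is Jan 14 2024.
2nd Sunday of February 2024: Feb 11 2024.
March 2024 — 2nd Sunday is Mar 10 2024.
2nd Sunday of April 2024: Apr 14 2024.
2nd Sunday of May 2024: May 12 2024.
2nd Sunday of June 2024: Jun 9 2024.

Jun 9 2024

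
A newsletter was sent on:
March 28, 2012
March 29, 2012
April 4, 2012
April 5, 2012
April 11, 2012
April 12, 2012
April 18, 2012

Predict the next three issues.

Every event lands on a Wednesday or Thursday (gaps cycle 1, 6, 1, 6, 1, 6).
So the schedule is: every Wednesday and Thursday.
Next Thursday: April 19, 2012.
Next Wednesday: April 25, 2012.
The following Thursday is April 26, 2012.

April 19, 2012; April 25, 2012; April 26, 2012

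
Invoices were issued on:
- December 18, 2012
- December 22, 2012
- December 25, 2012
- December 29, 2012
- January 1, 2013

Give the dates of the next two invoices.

Gaps: 4, 3, 4, 3 days — not constant, but cyclic with period 2.
The events fall on every Tuesday and Saturday.
The following Saturday is January 5, 2013.
The following Tuesday is January 8, 2013.

January 5, 2013; January 8, 2013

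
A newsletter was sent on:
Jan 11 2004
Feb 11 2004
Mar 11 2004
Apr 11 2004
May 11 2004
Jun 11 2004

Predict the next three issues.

Each date is the 11th; the gaps (31, 29, 31, 30, 31) track the month lengths.
The rule is the 11th of each month.
Next: July 2004 → Jul 11 2004.
August 2004: Aug 11 2004.
September 2004: Sep 11 2004.

Jul 11 2004, Aug 11 2004, Sep 11 2004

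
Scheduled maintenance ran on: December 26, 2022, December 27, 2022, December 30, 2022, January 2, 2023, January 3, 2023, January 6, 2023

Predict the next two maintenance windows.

Gaps: 1, 3, 3, 1, 3 days — not constant, but cyclic with period 3.
The events fall on every Monday, Tuesday and Friday.
The following Monday is January 9, 2023.
The following Tuesday is January 10, 2023.

January 9, 2023; January 10, 2023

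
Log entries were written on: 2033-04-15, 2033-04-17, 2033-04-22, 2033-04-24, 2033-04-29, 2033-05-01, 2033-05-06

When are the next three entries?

Gaps: 2, 5, 2, 5, 2, 5 days — not constant, but cyclic with period 2.
The events fall on every Friday and Sunday.
Next Sunday: 2033-05-08.
The following Friday is 2033-05-13.
Next Sunday: 2033-05-15.

2033-05-08, 2033-05-13, 2033-05-15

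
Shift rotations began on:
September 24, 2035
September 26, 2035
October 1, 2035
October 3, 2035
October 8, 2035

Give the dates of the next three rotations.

October 10, 2035; October 15, 2035; October 17, 2035

Gaps: 2, 5, 2, 5 days — not constant, but cyclic with period 2.
The events fall on every Monday and Wednesday.
Next Wednesday: October 10, 2035.
The following Monday is October 15, 2035.
Next Wednesday: October 17, 2035.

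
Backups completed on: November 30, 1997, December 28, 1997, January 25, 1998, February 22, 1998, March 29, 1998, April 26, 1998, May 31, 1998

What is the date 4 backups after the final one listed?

September 27, 1998

These are Sundays with 28, 28, 28, 35, 28, 35-day gaps.
Each is the final Sunday of its month — November 30, 1997 is past the 28th, so '4th Sunday' doesn't fit.
Last Sunday of June 1998: June 28, 1998.
July 1998 ends with Sunday July 26, 1998.
August 1998 ends with Sunday August 30, 1998.
Last Sunday of September 1998: September 27, 1998.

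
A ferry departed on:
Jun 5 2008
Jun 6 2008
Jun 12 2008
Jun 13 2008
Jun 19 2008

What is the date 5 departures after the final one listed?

The gap pattern 1, 6, 1, 6 repeats every 2 events.
These are the Thursdays and Fridays of each week.
Next Friday: Jun 20 2008.
The following Thursday is Jun 26 2008.
The following Friday is Jun 27 2008.
The following Thursday is Jul 3 2008.
Next Friday: Jul 4 2008.

Jul 4 2008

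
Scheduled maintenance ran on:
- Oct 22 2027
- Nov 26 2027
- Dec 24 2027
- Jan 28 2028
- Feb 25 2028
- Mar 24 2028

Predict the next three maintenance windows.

Apr 28 2028, May 26 2028, Jun 23 2028

Gaps: 35, 28, 35, 28, 28 days — a mix of 28 and 35. Every date is a Friday.
Each is the 4th Friday of its month.
4th Friday of April 2028: Apr 28 2028.
4th Friday of May 2028: May 26 2028.
June 2028 — 4th Friday is Jun 23 2028.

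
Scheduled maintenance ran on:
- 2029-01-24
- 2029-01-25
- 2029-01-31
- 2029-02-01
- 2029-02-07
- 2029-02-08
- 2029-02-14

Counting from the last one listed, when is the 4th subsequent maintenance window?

2029-02-28

Gaps: 1, 6, 1, 6, 1, 6 days — not constant, but cyclic with period 2.
The events fall on every Wednesday and Thursday.
Next Thursday: 2029-02-15.
The following Wednesday is 2029-02-21.
The following Thursday is 2029-02-22.
The following Wednesday is 2029-02-28.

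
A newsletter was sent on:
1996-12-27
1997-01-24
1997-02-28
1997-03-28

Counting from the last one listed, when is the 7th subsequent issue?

All dates are Fridays, 28, 35, 28 days apart.
Specifically, the 4th Friday of each month.
4th Friday of April 1997: 1997-04-25.
May 1997 — 4th Friday is 1997-05-23.
4th Friday of June 1997: 1997-06-27.
4th Friday of July 1997: 1997-07-25.
August 1997 — 4th Friday is 1997-08-22.
4th Friday of September 1997: 1997-09-26.
October 1997 — 4th Friday is 1997-10-24.

1997-10-24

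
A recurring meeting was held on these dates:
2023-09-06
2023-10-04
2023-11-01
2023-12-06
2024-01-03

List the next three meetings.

Gaps: 28, 28, 35, 28 days — a mix of 28 and 35. Every date is a Wednesday.
Each is the 1st Wednesday of its month.
February 2024 — 1st Wednesday is 2024-02-07.
March 2024 — 1st Wednesday is 2024-03-06.
April 2024 — 1st Wednesday is 2024-04-03.

2024-02-07, 2024-03-06, 2024-04-03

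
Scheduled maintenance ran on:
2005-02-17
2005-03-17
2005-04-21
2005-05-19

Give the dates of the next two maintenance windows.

2005-06-16, 2005-07-21

These are Thursdays at 28- or 35-day spacing (28, 35, 28).
The pattern: 3rd Thursday of the month.
3rd Thursday of June 2005: 2005-06-16.
July 2005 — 3rd Thursday is 2005-07-21.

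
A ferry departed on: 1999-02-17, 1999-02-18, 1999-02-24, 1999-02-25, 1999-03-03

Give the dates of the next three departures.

1999-03-04, 1999-03-10, 1999-03-11

The gap pattern 1, 6, 1, 6 repeats every 2 events.
These are the Wednesdays and Thursdays of each week.
The following Thursday is 1999-03-04.
The following Wednesday is 1999-03-10.
The following Thursday is 1999-03-11.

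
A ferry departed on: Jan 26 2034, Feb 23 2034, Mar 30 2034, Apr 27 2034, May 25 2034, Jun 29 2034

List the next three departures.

These are Thursdays with 28, 35, 28, 28, 35-day gaps.
Each is the final Thursday of its month — Mar 30 2034 is past the 28th, so '4th Thursday' doesn't fit.
Last Thursday of July 2034: Jul 27 2034.
August 2034 ends with Thursday Aug 31 2034.
Last Thursday of September 2034: Sep 28 2034.

Jul 27 2034, Aug 31 2034, Sep 28 2034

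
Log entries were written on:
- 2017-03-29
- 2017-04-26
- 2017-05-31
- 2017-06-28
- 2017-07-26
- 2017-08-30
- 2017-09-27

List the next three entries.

2017-10-25, 2017-11-29, 2017-12-27

These are Wednesdays with 28, 35, 28, 28, 35, 28-day gaps.
Each is the final Wednesday of its month — 2017-03-29 is past the 28th, so '4th Wednesday' doesn't fit.
Last Wednesday of October 2017: 2017-10-25.
Last Wednesday of November 2017: 2017-11-29.
December 2017 ends with Wednesday 2017-12-27.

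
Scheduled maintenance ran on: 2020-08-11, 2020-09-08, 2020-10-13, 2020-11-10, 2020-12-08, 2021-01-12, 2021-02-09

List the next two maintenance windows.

These are Tuesdays at 28- or 35-day spacing (28, 35, 28, 28, 35, 28).
The pattern: 2nd Tuesday of the month.
March 2021 — 2nd Tuesday is 2021-03-09.
April 2021 — 2nd Tuesday is 2021-04-13.

2021-03-09, 2021-04-13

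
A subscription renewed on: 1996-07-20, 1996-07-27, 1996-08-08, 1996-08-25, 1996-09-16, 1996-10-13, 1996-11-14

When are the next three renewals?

1996-12-21, 1997-02-01, 1997-03-20

Gaps: 7, 12, 17, 22, 27, 32 days — each gap is 5 larger than the previous one.
Next gap: 37 days. 1996-11-14 + 37 days = 1996-12-21.
Next gap: 42 days. 1996-12-21 + 42 days = 1997-02-01.
Next gap: 47 days. 1997-02-01 + 47 days = 1997-03-20.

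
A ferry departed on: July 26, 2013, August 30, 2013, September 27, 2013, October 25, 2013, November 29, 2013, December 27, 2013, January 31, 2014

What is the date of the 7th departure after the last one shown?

These are Fridays with 35, 28, 28, 35, 28, 35-day gaps.
Each is the final Friday of its month — August 30, 2013 is past the 28th, so '4th Friday' doesn't fit.
Last Friday of February 2014: February 28, 2014.
Last Friday of March 2014: March 28, 2014.
April 2014 ends with Friday April 25, 2014.
Last Friday of May 2014: May 30, 2014.
Last Friday of June 2014: June 27, 2014.
July 2014 ends with Friday July 25, 2014.
August 2014 ends with Friday August 29, 2014.

August 29, 2014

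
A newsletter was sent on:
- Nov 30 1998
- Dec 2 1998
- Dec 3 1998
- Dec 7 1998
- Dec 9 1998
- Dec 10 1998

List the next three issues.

Dec 14 1998, Dec 16 1998, Dec 17 1998

Every event lands on a Monday or Wednesday or Thursday (gaps cycle 2, 1, 4, 2, 1).
So the schedule is: every Monday, Wednesday and Thursday.
The following Monday is Dec 14 1998.
Next Wednesday: Dec 16 1998.
The following Thursday is Dec 17 1998.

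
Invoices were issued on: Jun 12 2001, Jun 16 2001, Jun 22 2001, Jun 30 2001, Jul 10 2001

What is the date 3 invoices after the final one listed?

Intervals are 4, 6, 8, 10 days — an arithmetic progression with common difference 2.
Next gap: 12 days. Jul 10 2001 + 12 days = Jul 22 2001.
Next gap: 14 days. Jul 22 2001 + 14 days = Aug 5 2001.
Next gap: 16 days. Aug 5 2001 + 16 days = Aug 21 2001.

Aug 21 2001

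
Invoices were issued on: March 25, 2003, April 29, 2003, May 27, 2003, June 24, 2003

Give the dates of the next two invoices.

All Tuesdays; the gaps (35, 28, 28) vary with month length.
This is the last Tuesday of each month.
July 2003 ends with Tuesday July 29, 2003.
Last Tuesday of August 2003: August 26, 2003.

July 29, 2003; August 26, 2003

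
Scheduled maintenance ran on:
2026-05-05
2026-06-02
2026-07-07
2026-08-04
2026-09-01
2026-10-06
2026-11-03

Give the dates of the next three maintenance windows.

2026-12-01, 2027-01-05, 2027-02-02

These are Tuesdays at 28- or 35-day spacing (28, 35, 28, 28, 35, 28).
The pattern: 1st Tuesday of the month.
1st Tuesday of December 2026: 2026-12-01.
January 2027 — 1st Tuesday is 2027-01-05.
1st Tuesday of February 2027: 2027-02-02.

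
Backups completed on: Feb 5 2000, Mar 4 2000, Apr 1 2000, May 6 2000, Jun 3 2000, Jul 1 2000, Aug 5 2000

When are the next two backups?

Gaps: 28, 28, 35, 28, 28, 35 days — a mix of 28 and 35. Every date is a Saturday.
Each is the 1st Saturday of its month.
1st Saturday of September 2000: Sep 2 2000.
1st Saturday of October 2000: Oct 7 2000.

Sep 2 2000, Oct 7 2000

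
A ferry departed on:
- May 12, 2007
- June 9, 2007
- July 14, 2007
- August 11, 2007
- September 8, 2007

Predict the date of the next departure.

Gaps: 28, 35, 28, 28 days — a mix of 28 and 35. Every date is a Saturday.
Each is the 2nd Saturday of its month.
October 2007 — 2nd Saturday is October 13, 2007.

October 13, 2007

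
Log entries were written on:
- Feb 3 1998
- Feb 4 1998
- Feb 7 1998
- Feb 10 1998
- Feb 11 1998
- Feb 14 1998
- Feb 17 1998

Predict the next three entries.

Feb 18 1998, Feb 21 1998, Feb 24 1998

Every event lands on a Tuesday or Wednesday or Saturday (gaps cycle 1, 3, 3, 1, 3, 3).
So the schedule is: every Tuesday, Wednesday and Saturday.
The following Wednesday is Feb 18 1998.
Next Saturday: Feb 21 1998.
Next Tuesday: Feb 24 1998.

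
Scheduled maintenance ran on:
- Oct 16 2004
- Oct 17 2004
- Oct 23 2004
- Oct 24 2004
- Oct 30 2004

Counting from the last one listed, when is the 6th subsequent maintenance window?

Nov 20 2004

Gaps: 1, 6, 1, 6 days — not constant, but cyclic with period 2.
The events fall on every Saturday and Sunday.
Next Sunday: Oct 31 2004.
Next Saturday: Nov 6 2004.
The following Sunday is Nov 7 2004.
The following Saturday is Nov 13 2004.
Next Sunday: Nov 14 2004.
Next Saturday: Nov 20 2004.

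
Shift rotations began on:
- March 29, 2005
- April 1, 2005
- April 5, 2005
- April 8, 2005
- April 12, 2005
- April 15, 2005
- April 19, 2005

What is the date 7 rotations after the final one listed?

May 13, 2005

Gaps: 3, 4, 3, 4, 3, 4 days — not constant, but cyclic with period 2.
The events fall on every Tuesday and Friday.
The following Friday is April 22, 2005.
Next Tuesday: April 26, 2005.
The following Friday is April 29, 2005.
Next Tuesday: May 3, 2005.
The following Friday is May 6, 2005.
The following Tuesday is May 10, 2005.
The following Friday is May 13, 2005.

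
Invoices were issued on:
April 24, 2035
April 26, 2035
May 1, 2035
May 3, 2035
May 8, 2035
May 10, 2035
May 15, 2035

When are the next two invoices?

May 17, 2035; May 22, 2035

Every event lands on a Tuesday or Thursday (gaps cycle 2, 5, 2, 5, 2, 5).
So the schedule is: every Tuesday and Thursday.
The following Thursday is May 17, 2035.
Next Tuesday: May 22, 2035.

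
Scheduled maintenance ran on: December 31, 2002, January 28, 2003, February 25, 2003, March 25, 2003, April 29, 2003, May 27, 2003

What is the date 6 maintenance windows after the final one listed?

November 25, 2003

These are Tuesdays with 28, 28, 28, 35, 28-day gaps.
Each is the final Tuesday of its month — December 31, 2002 is past the 28th, so '4th Tuesday' doesn't fit.
Last Tuesday of June 2003: June 24, 2003.
Last Tuesday of July 2003: July 29, 2003.
August 2003 ends with Tuesday August 26, 2003.
September 2003 ends with Tuesday September 30, 2003.
Last Tuesday of October 2003: October 28, 2003.
Last Tuesday of November 2003: November 25, 2003.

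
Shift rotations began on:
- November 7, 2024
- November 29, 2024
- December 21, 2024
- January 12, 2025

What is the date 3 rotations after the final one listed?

March 19, 2025

Every event comes 22 days after the last (22, 22, 22).
January 12, 2025 + 22 days = February 3, 2025.
February 3, 2025 + 22 days = February 25, 2025.
February 25, 2025 + 22 days = March 19, 2025.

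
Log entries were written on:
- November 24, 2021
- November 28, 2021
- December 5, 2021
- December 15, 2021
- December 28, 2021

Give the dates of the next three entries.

January 13, 2022; February 1, 2022; February 23, 2022

Gaps: 4, 7, 10, 13 days — each gap is 3 larger than the previous one.
Next gap: 16 days. December 28, 2021 + 16 days = January 13, 2022.
Next gap: 19 days. January 13, 2022 + 19 days = February 1, 2022.
Next gap: 22 days. February 1, 2022 + 22 days = February 23, 2022.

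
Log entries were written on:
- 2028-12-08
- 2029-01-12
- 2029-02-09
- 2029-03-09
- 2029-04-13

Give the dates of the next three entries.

Gaps: 35, 28, 28, 35 days — a mix of 28 and 35. Every date is a Friday.
Each is the 2nd Friday of its month.
May 2029 — 2nd Friday is 2029-05-11.
2nd Friday of June 2029: 2029-06-08.
July 2029 — 2nd Friday is 2029-07-13.

2029-05-11, 2029-06-08, 2029-07-13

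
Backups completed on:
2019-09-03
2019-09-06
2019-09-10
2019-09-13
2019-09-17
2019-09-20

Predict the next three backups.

Gaps: 3, 4, 3, 4, 3 days — not constant, but cyclic with period 2.
The events fall on every Tuesday and Friday.
Next Tuesday: 2019-09-24.
Next Friday: 2019-09-27.
The following Tuesday is 2019-10-01.

2019-09-24, 2019-09-27, 2019-10-01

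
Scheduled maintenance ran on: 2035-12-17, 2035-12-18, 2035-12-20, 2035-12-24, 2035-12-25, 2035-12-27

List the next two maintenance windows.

The gap pattern 1, 2, 4, 1, 2 repeats every 3 events.
These are the Mondays, Tuesdays and Thursdays of each week.
The following Monday is 2035-12-31.
The following Tuesday is 2036-01-01.

2035-12-31, 2036-01-01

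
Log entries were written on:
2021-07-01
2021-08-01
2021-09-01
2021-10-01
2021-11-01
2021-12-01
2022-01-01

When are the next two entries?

Each date is the 1st; the gaps (31, 31, 30, 31, 30, 31) track the month lengths.
The rule is the 1st of each month.
Next: February 2022 → 2022-02-01.
Next: March 2022 → 2022-03-01.

2022-02-01, 2022-03-01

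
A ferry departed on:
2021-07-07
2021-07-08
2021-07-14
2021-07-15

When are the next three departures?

2021-07-21, 2021-07-22, 2021-07-28

The gap pattern 1, 6, 1 repeats every 2 events.
These are the Wednesdays and Thursdays of each week.
The following Wednesday is 2021-07-21.
Next Thursday: 2021-07-22.
The following Wednesday is 2021-07-28.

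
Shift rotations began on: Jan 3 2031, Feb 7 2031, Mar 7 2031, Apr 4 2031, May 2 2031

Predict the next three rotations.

Jun 6 2031, Jul 4 2031, Aug 1 2031

All dates are Fridays, 35, 28, 28, 28 days apart.
Specifically, the 1st Friday of each month.
June 2031 — 1st Friday is Jun 6 2031.
1st Friday of July 2031: Jul 4 2031.
August 2031 — 1st Friday is Aug 1 2031.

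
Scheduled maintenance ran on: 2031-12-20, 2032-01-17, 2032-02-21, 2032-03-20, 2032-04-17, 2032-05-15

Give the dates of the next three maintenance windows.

2032-06-19, 2032-07-17, 2032-08-21

All dates are Saturdays, 28, 35, 28, 28, 28 days apart.
Specifically, the 3rd Saturday of each month.
June 2032 — 3rd Saturday is 2032-06-19.
3rd Saturday of July 2032: 2032-07-17.
3rd Saturday of August 2032: 2032-08-21.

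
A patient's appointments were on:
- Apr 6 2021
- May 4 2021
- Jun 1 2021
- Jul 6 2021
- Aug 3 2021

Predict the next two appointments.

Sep 7 2021, Oct 5 2021

All dates are Tuesdays, 28, 28, 35, 28 days apart.
Specifically, the 1st Tuesday of each month.
September 2021 — 1st Tuesday is Sep 7 2021.
1st Tuesday of October 2021: Oct 5 2021.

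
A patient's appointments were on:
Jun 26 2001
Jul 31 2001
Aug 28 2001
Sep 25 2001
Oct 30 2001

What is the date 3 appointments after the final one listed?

Jan 29 2002

All Tuesdays; the gaps (35, 28, 28, 35) vary with month length.
This is the last Tuesday of each month.
November 2001 ends with Tuesday Nov 27 2001.
December 2001 ends with Tuesday Dec 25 2001.
Last Tuesday of January 2002: Jan 29 2002.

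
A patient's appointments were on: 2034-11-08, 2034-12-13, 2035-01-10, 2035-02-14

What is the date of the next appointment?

2035-03-14

These are Wednesdays at 28- or 35-day spacing (35, 28, 35).
The pattern: 2nd Wednesday of the month.
March 2035 — 2nd Wednesday is 2035-03-14.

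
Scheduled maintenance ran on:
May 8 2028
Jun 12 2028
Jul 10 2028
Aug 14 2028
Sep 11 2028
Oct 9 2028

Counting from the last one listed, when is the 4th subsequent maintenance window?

Feb 12 2029

These are Mondays at 28- or 35-day spacing (35, 28, 35, 28, 28).
The pattern: 2nd Monday of the month.
2nd Monday of November 2028: Nov 13 2028.
December 2028 — 2nd Monday is Dec 11 2028.
January 2029 — 2nd Monday is Jan 8 2029.
February 2029 — 2nd Monday is Feb 12 2029.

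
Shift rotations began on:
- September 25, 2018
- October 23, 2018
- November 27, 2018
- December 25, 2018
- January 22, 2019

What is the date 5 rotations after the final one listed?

These are Tuesdays at 28- or 35-day spacing (28, 35, 28, 28).
The pattern: 4th Tuesday of the month.
February 2019 — 4th Tuesday is February 26, 2019.
March 2019 — 4th Tuesday is March 26, 2019.
April 2019 — 4th Tuesday is April 23, 2019.
4th Tuesday of May 2019: May 28, 2019.
4th Tuesday of June 2019: June 25, 2019.

June 25, 2019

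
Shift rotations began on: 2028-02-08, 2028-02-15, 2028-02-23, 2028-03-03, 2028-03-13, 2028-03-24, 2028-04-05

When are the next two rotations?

The spacing grows by 1 each time: 7, 8, 9, 10, 11, 12 days.
Next gap: 13 days. 2028-04-05 + 13 days = 2028-04-18.
Next gap: 14 days. 2028-04-18 + 14 days = 2028-05-02.

2028-04-18, 2028-05-02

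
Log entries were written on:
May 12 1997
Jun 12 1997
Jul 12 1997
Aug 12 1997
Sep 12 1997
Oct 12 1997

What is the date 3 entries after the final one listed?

Each date is the 12th; the gaps (31, 30, 31, 31, 30) track the month lengths.
The rule is the 12th of each month.
November 1997: Nov 12 1997.
December 1997: Dec 12 1997.
January 1998: Jan 12 1998.

Jan 12 1998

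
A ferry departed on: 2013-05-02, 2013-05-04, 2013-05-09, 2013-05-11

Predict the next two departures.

The gap pattern 2, 5, 2 repeats every 2 events.
These are the Thursdays and Saturdays of each week.
Next Thursday: 2013-05-16.
Next Saturday: 2013-05-18.

2013-05-16, 2013-05-18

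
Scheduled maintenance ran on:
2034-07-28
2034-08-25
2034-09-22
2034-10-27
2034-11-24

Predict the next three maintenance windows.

These are Fridays at 28- or 35-day spacing (28, 28, 35, 28).
The pattern: 4th Friday of the month.
December 2034 — 4th Friday is 2034-12-22.
January 2035 — 4th Friday is 2035-01-26.
February 2035 — 4th Friday is 2035-02-23.

2034-12-22, 2035-01-26, 2035-02-23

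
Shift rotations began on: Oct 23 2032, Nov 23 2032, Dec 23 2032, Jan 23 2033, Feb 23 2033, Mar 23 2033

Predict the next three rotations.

Gaps: 31, 30, 31, 31, 28 days — not constant. Every event is on the 23rd of the month.
Pattern: the 23rd of each month.
Next: April 2033 → Apr 23 2033.
Next: May 2033 → May 23 2033.
June 2033: Jun 23 2033.

Apr 23 2033, May 23 2033, Jun 23 2033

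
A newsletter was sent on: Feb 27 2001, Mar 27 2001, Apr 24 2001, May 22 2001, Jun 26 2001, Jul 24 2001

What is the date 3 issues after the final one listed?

Gaps: 28, 28, 28, 35, 28 days — a mix of 28 and 35. Every date is a Tuesday.
Each is the 4th Tuesday of its month.
4th Tuesday of August 2001: Aug 28 2001.
September 2001 — 4th Tuesday is Sep 25 2001.
4th Tuesday of October 2001: Oct 23 2001.

Oct 23 2001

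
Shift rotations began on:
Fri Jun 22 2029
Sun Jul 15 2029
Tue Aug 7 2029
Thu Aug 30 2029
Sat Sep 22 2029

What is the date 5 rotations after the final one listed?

Tue Jan 15 2030

Every event comes 23 days after the last (23, 23, 23, 23).
Sat Sep 22 2029 + 23 days = Mon Oct 15 2029.
Mon Oct 15 2029 + 23 days = Wed Nov 7 2029.
Wed Nov 7 2029 + 23 days = Fri Nov 30 2029.
Fri Nov 30 2029 + 23 days = Sun Dec 23 2029.
Sun Dec 23 2029 + 23 days = Tue Jan 15 2030.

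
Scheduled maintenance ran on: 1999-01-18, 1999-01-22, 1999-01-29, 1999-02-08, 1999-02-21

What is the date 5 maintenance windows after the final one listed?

1999-06-11

The spacing grows by 3 each time: 4, 7, 10, 13 days.
Next gap: 16 days. 1999-02-21 + 16 days = 1999-03-09.
Next gap: 19 days. 1999-03-09 + 19 days = 1999-03-28.
Next gap: 22 days. 1999-03-28 + 22 days = 1999-04-19.
Next gap: 25 days. 1999-04-19 + 25 days = 1999-05-14.
Next gap: 28 days. 1999-05-14 + 28 days = 1999-06-11.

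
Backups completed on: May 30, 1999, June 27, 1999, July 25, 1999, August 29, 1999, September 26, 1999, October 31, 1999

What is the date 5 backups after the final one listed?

March 26, 2000

All Sundays; the gaps (28, 28, 35, 28, 35) vary with month length.
This is the last Sunday of each month.
November 1999 ends with Sunday November 28, 1999.
Last Sunday of December 1999: December 26, 1999.
Last Sunday of January 2000: January 30, 2000.
Last Sunday of February 2000: February 27, 2000.
Last Sunday of March 2000: March 26, 2000.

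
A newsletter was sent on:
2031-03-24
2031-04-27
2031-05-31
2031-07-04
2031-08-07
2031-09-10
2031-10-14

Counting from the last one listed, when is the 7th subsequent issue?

2032-06-08

The spacing is 34, 34, 34, 34, 34, 34 days — always 34 days.
2031-10-14 + 34 days = 2031-11-17.
2031-11-17 + 34 days = 2031-12-21.
2031-12-21 + 34 days = 2032-01-24.
2032-01-24 + 34 days = 2032-02-27.
2032-02-27 + 34 days = 2032-04-01.
2032-04-01 + 34 days = 2032-05-05.
2032-05-05 + 34 days = 2032-06-08.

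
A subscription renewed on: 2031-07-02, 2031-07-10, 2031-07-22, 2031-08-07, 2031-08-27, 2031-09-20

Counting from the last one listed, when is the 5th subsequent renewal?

2032-03-18

Gaps: 8, 12, 16, 20, 24 days — each gap is 4 larger than the previous one.
Next gap: 28 days. 2031-09-20 + 28 days = 2031-10-18.
Next gap: 32 days. 2031-10-18 + 32 days = 2031-11-19.
Next gap: 36 days. 2031-11-19 + 36 days = 2031-12-25.
Next gap: 40 days. 2031-12-25 + 40 days = 2032-02-03.
Next gap: 44 days. 2032-02-03 + 44 days = 2032-03-18.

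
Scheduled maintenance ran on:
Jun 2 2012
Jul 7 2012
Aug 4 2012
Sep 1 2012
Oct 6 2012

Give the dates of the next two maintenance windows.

All dates are Saturdays, 35, 28, 28, 35 days apart.
Specifically, the 1st Saturday of each month.
November 2012 — 1st Saturday is Nov 3 2012.
December 2012 — 1st Saturday is Dec 1 2012.

Nov 3 2012, Dec 1 2012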